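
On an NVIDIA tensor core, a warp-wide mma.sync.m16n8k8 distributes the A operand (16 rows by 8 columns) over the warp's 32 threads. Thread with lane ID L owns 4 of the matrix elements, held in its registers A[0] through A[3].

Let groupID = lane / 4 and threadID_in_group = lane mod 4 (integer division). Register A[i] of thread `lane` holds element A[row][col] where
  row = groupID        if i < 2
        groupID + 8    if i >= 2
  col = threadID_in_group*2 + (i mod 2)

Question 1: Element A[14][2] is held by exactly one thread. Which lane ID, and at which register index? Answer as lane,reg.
r=14→G=6,rhi=1  c=2→T=1,p=0
L=6*4+1=25  i=1*2+0=2

25,2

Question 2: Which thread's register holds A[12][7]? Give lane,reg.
19,3

r=12->g=4,rb=1  c=7->t=3,b0=1
L=4*4+3=19  i=1*2+1=3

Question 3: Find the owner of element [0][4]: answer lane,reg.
2,0

r=0⇒gr=0,Rb=0  c=4⇒th=2,odd=0
L=0*4+2=2  i=0*2+0=0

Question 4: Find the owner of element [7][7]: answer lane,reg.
r: 7->gid=7,r8=0  c: 7->tid=3,i&1=1
L=7*4+3=31  i=0*2+1=1

31,1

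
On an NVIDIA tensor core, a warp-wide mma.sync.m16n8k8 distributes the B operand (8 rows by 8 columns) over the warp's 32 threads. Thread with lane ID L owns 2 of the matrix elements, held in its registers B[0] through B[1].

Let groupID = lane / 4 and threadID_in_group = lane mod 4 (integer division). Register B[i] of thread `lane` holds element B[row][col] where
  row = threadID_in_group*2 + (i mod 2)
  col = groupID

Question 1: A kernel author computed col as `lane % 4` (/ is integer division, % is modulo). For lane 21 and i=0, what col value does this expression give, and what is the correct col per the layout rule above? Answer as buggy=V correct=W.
buggy=1 correct=5

`lane % 4`[21,0]⇒1
21: gr=5,th=1
[0] (1*2+0,5) = (2,5)
col: 1 vs 5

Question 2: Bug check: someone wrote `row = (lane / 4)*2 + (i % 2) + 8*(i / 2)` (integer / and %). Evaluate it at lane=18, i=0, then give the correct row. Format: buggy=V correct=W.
`(lane / 4)*2 + (i % 2) + 8*(i / 2)`[18,0]⇒8
lane 18⇒18/4=4, 18 mod 4=2
i=0  r:2·2+0⇒4  c:4
row: 8 vs 4

buggy=8 correct=4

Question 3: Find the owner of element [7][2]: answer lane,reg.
11,1

c=2⇒gr=2  r=7⇒th=3,odd=1
L=2*4+3=11  i=1=1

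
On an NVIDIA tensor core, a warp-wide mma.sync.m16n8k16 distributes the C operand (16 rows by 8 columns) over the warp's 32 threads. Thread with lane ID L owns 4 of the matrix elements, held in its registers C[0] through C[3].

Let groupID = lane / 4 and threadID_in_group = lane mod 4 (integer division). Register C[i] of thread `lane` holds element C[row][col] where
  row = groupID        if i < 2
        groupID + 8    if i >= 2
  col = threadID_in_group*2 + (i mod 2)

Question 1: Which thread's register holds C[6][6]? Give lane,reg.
r: 6->gid=6,r8=0  c: 6->tid=3,i&1=0
L=6*4+3=27  i=0*2+0=0

27,0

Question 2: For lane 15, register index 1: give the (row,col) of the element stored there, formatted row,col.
3,7

15: gid=3,tid=3
[1] (3+0,3*2+1) = (3,7)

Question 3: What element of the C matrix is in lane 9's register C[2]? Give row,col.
10,2

lane 9: grp=2 (9/4), tig=1 (9%4)
i=2: r=2+8=10, c=1*2+0=2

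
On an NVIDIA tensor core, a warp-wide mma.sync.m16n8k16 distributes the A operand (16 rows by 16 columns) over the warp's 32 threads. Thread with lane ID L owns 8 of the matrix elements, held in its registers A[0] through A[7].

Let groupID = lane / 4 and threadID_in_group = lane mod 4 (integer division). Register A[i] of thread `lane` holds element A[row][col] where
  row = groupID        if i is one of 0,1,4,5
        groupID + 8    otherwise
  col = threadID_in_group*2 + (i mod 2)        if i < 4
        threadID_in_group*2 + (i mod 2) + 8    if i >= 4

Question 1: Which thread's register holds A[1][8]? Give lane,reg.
r=1⇒gr=1,Rb=0  c=8⇒Cb=1,th=0,odd=0
L=1*4+0=4  i=1*4+0*2+0=4

4,4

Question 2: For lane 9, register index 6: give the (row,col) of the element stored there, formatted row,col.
10,10

9: G=2,T=1
[6] (2+8,1*2+0+8) = (10,10)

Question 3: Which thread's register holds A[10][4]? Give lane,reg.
r=10→G=2,rhi=1  c=4→chi=0,T=2,p=0
L=2*4+2=10  i=0*4+1*2+0=2

10,2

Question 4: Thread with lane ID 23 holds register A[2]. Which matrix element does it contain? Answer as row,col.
13,6

23: grp=5,tig=3
[2] (5+8,3*2+0+0) = (13,6)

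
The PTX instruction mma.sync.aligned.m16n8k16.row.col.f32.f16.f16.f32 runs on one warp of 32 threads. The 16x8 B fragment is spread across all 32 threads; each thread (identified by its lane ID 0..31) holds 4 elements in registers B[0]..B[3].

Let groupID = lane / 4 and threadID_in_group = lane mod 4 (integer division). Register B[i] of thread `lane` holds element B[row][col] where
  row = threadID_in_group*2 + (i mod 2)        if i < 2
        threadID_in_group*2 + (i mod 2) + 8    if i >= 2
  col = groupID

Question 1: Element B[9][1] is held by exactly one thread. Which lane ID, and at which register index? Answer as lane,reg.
c=1⇒gr=1  r=9⇒Rb=1,th=0,odd=1
L=1*4+0=4  i=1*2+1=3

4,3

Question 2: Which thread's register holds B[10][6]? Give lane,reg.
25,2

c:6=>grp=6  r:10=>rB=1,tig=1,lo=0
L=6*4+1=25  i=1*2+0=2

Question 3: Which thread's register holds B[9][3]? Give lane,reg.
c=3⇒gr=3  r=9⇒Rb=1,th=0,odd=1
L=3*4+0=12  i=1*2+1=3

12,3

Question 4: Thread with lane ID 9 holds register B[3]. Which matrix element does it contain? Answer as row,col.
lane 9: grp=2 (9/4), tig=1 (9%4)
i=3: r=1*2+1+8=11, c=grp=2

11,2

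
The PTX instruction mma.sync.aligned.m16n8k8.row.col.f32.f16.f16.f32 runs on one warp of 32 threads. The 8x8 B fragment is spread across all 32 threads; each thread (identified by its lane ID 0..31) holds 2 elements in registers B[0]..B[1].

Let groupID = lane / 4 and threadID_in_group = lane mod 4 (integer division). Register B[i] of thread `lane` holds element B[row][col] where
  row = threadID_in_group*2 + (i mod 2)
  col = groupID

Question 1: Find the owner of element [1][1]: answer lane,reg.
c=1->g=1  r=1->t=0,b0=1
L=1*4+0=4  i=1=1

4,1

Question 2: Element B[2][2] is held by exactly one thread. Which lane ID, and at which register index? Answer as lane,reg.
c=2⇒gr=2  r=2⇒th=1,odd=0
L=2*4+1=9  i=0=0

9,0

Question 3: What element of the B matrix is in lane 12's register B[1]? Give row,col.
L=12->g=12>>2=3, t=12&3=0
[1]->row 0·2+1=1  col g=3

1,3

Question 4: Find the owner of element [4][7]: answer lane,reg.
c=7⇒gr=7  r=4⇒th=2,odd=0
L=7*4+2=30  i=0=0

30,0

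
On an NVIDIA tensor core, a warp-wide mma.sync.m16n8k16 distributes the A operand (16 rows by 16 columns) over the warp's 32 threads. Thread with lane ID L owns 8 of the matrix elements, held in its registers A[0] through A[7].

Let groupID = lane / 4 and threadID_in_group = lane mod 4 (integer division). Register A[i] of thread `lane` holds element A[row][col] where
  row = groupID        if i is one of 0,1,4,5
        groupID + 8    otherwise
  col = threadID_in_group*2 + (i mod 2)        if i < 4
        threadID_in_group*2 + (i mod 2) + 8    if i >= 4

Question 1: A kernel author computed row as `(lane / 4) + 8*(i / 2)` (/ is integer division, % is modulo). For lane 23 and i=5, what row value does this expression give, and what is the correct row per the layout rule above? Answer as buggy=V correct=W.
buggy=21 correct=5

`(lane / 4) + 8*(i / 2)`[23,5]->21
lane 23->23/4=5, 23 mod 4=3
i=5  r:5+0->5  c:2·3+1+8->15
row: 21 vs 5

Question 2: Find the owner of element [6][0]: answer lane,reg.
24,0

r=6->g=6,rb=0  c=0->cb=0,t=0,b0=0
L=6*4+0=24  i=0*4+0*2+0=0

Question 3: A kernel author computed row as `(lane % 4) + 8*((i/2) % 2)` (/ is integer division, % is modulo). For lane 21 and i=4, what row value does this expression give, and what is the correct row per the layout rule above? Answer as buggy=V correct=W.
buggy=1 correct=5

`(lane % 4) + 8*((i/2) % 2)`[21,4]→1
L=21→G=21>>2=5, T=21&3=1
[4]→row 5+0=5  col 1·2+0+8=10
row: 1 vs 5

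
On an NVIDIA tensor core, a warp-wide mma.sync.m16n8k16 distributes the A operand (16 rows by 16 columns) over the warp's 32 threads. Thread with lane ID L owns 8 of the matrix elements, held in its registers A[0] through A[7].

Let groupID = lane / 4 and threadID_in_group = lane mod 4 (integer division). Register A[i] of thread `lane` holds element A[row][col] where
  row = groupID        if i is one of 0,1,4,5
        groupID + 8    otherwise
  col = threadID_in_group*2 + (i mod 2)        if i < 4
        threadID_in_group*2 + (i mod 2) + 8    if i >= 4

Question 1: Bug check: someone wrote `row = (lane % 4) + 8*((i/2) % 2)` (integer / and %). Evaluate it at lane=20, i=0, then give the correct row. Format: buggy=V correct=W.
buggy=0 correct=5

`(lane % 4) + 8*((i/2) % 2)`[20,0]->0
lane 20->20/4=5, 20 mod 4=0
i=0  r:5+0->5  c:2·0+0+0->0
row: 0 vs 5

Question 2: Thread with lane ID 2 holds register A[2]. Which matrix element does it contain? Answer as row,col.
lane 2: grp=0 (2/4), tig=2 (2%4)
i=2: r=0+8=8, c=2*2+0+0=4

8,4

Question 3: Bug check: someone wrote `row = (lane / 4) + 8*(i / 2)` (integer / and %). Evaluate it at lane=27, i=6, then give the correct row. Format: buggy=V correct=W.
`(lane / 4) + 8*(i / 2)`[27,6]→30
L=27→G=27>>2=6, T=27&3=3
[6]→row 6+8=14  col 3·2+0+8=14
row: 30 vs 14

buggy=30 correct=14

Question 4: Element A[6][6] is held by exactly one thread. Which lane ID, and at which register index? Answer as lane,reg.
r=6→G=6,rhi=0  c=6→chi=0,T=3,p=0
L=6*4+3=27  i=0*4+0*2+0=0

27,0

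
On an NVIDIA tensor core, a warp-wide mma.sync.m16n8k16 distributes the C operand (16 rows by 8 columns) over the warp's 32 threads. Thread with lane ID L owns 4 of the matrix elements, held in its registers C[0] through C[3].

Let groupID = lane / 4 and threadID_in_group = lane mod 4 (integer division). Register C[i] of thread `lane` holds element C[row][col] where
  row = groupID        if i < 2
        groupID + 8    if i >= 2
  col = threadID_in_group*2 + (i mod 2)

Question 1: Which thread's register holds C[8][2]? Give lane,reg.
r=8→G=0,rhi=1  c=2→T=1,p=0
L=0*4+1=1  i=1*2+0=2

1,2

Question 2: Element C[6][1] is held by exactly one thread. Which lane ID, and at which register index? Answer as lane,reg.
24,1

r:6=>grp=6,rB=0  c:1=>tig=0,lo=1
L=6*4+0=24  i=0*2+1=1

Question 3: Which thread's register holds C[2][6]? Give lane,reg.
11,0

r:2=>grp=2,rB=0  c:6=>tig=3,lo=0
L=2*4+3=11  i=0*2+0=0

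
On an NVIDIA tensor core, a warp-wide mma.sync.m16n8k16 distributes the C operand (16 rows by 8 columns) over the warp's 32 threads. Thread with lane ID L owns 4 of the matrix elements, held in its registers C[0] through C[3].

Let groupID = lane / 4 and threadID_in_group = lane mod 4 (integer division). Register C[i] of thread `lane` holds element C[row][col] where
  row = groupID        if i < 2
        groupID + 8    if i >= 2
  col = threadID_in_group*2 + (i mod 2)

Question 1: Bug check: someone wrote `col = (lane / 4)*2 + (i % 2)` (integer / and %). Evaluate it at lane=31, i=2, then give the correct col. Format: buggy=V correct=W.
`(lane / 4)*2 + (i % 2)`[31,2]→14
31: G=7,T=3
[2] (7+8,3*2+0) = (15,6)
col: 14 vs 6

buggy=14 correct=6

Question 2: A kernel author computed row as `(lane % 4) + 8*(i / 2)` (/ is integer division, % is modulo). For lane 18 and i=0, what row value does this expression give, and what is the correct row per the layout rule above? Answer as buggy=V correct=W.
`(lane % 4) + 8*(i / 2)`[18,0]->2
lane 18: gid=4 (18/4), tid=2 (18%4)
i=0: r=4+0=4, c=2*2+0=4
row: 2 vs 4

buggy=2 correct=4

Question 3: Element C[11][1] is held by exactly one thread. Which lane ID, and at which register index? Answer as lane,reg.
r=11⇒gr=3,Rb=1  c=1⇒th=0,odd=1
L=3*4+0=12  i=1*2+1=3

12,3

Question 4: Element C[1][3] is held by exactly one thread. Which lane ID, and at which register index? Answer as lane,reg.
5,1

r:1=>grp=1,rB=0  c:3=>tig=1,lo=1
L=1*4+1=5  i=0*2+1=1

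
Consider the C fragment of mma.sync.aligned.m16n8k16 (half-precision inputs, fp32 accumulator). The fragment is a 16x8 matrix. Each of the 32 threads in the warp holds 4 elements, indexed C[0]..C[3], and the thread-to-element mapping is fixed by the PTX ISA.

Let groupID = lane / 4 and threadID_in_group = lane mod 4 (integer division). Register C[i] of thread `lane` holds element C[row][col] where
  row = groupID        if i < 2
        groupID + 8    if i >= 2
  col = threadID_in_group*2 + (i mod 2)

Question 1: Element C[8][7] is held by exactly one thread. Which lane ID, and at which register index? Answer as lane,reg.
r=8⇒gr=0,Rb=1  c=7⇒th=3,odd=1
L=0*4+3=3  i=1*2+1=3

3,3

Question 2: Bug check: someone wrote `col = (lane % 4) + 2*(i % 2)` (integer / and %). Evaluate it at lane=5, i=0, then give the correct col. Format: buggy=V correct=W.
`(lane % 4) + 2*(i % 2)`[5,0]⇒1
L=5⇒gr=5>>2=1, th=5&3=1
[0]⇒row 1+0=1  col 1·2+0=2
col: 1 vs 2

buggy=1 correct=2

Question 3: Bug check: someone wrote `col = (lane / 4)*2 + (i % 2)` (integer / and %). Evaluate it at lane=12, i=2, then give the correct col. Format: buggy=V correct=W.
buggy=6 correct=0

`(lane / 4)*2 + (i % 2)`[12,2]⇒6
12: gr=3,th=0
[2] (3+8,0*2+0) = (11,0)
col: 6 vs 0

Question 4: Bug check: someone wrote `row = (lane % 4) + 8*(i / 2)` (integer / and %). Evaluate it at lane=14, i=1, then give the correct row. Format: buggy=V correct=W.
`(lane % 4) + 8*(i / 2)`[14,1]→2
L=14→G=14>>2=3, T=14&3=2
[1]→row 3+0=3  col 2·2+1=5
row: 2 vs 3

buggy=2 correct=3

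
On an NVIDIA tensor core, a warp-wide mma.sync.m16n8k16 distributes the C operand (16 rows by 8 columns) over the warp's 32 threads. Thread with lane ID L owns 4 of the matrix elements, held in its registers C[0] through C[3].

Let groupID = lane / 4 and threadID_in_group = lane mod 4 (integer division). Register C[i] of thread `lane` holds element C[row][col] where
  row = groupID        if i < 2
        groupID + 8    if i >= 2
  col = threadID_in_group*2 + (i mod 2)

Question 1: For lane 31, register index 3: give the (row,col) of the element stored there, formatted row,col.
31: grp=7,tig=3
[3] (7+8,3*2+1) = (15,7)

15,7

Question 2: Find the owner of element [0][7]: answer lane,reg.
r=0→G=0,rhi=0  c=7→T=3,p=1
L=0*4+3=3  i=0*2+1=1

3,1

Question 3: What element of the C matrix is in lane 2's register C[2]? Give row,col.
lane 2: G=0 (2/4), T=2 (2%4)
i=2: r=0+8=8, c=2*2+0=4

8,4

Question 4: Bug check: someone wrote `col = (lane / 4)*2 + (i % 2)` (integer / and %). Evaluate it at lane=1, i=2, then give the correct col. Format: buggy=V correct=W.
buggy=0 correct=2

`(lane / 4)*2 + (i % 2)`[1,2]->0
lane 1: gid=0 (1/4), tid=1 (1%4)
i=2: r=0+8=8, c=1*2+0=2
col: 0 vs 2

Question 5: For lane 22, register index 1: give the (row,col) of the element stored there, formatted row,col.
5,5

lane 22: g=5 (22/4), t=2 (22%4)
i=1: r=5+0=5, c=2*2+1=5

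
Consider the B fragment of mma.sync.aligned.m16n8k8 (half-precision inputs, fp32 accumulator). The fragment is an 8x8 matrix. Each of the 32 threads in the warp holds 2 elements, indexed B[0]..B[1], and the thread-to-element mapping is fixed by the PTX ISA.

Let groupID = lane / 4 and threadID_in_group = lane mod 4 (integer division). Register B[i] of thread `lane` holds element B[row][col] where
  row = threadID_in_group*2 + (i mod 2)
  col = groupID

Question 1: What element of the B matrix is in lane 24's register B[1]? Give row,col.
24: g=6,t=0
[1] (0*2+1,6) = (1,6)

1,6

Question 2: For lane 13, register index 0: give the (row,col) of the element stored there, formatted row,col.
lane 13⇒13/4=3, 13 mod 4=1
i=0  r:2·1+0⇒2  c:3

2,3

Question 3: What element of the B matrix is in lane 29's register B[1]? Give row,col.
L=29->g=29>>2=7, t=29&3=1
[1]->row 1·2+1=3  col g=7

3,7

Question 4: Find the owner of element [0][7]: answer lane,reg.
c: 7->gid=7  r: 0->tid=0,i&1=0
L=7*4+0=28  i=0=0

28,0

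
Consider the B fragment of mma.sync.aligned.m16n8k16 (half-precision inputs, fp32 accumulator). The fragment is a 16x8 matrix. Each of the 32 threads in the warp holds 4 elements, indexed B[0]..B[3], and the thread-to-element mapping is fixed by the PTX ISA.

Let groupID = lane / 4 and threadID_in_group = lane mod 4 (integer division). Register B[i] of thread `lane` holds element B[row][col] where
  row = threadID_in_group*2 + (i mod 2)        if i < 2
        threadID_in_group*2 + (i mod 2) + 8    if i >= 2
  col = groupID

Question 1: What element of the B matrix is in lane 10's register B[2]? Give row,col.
10: grp=2,tig=2
[2] (2*2+0+8,2) = (12,2)

12,2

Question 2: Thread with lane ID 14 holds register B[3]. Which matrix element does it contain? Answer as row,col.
L=14->gid=14>>2=3, tid=14&3=2
[3]->row 2·2+1+8=13  col gid=3

13,3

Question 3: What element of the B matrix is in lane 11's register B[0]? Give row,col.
6,2

11: g=2,t=3
[0] (3*2+0+0,2) = (6,2)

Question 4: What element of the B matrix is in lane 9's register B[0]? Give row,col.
2,2

L=9->g=9>>2=2, t=9&3=1
[0]->row 1·2+0+0=2  col g=2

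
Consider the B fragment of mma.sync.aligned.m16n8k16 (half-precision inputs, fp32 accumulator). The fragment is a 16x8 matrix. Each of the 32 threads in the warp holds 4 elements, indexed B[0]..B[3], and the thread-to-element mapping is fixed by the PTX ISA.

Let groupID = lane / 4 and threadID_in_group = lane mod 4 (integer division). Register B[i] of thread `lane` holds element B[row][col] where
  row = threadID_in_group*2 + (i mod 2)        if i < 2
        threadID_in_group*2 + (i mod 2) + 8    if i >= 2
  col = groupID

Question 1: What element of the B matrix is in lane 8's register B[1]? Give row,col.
1,2

lane 8→8/4=2, 8 mod 4=0
i=1  r:2·0+1+0→1  c:2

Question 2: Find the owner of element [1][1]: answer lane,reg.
c=1->g=1  r=1->rb=0,t=0,b0=1
L=1*4+0=4  i=0*2+1=1

4,1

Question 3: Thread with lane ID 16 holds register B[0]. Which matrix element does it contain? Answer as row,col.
0,4

L=16=>grp=16>>2=4, tig=16&3=0
[0]=>row 0·2+0+0=0  col grp=4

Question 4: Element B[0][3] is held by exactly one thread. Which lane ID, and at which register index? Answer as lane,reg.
c: 3->gid=3  r: 0->r8=0,tid=0,i&1=0
L=3*4+0=12  i=0*2+0=0

12,0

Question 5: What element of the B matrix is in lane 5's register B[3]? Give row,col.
11,1

lane 5: gid=1 (5/4), tid=1 (5%4)
i=3: r=1*2+1+8=11, c=gid=1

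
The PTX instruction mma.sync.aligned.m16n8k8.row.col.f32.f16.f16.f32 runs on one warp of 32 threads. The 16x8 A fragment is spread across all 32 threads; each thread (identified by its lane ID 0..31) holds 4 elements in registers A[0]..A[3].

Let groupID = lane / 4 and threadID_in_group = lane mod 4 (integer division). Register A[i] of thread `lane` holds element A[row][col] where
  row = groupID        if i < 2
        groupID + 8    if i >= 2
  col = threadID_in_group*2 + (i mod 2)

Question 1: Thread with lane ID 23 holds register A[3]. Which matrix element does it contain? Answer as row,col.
13,7

23: G=5,T=3
[3] (5+8,3*2+1) = (13,7)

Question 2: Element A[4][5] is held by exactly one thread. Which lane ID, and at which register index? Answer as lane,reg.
r=4→G=4,rhi=0  c=5→T=2,p=1
L=4*4+2=18  i=0*2+1=1

18,1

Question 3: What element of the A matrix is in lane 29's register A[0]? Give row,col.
7,2

L=29=>grp=29>>2=7, tig=29&3=1
[0]=>row 7+0=7  col 1·2+0=2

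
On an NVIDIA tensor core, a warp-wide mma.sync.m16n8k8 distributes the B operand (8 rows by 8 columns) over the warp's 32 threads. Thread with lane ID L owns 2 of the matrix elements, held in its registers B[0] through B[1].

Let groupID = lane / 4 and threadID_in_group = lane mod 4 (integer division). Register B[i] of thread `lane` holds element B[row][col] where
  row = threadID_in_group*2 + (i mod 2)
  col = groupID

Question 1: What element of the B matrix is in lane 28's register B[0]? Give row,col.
lane 28: gr=7 (28/4), th=0 (28%4)
i=0: r=0*2+0=0, c=gr=7

0,7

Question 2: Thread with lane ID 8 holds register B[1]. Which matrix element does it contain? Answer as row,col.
1,2

8: g=2,t=0
[1] (0*2+1,2) = (1,2)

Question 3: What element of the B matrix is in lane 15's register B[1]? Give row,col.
7,3

15: gid=3,tid=3
[1] (3*2+1,3) = (7,3)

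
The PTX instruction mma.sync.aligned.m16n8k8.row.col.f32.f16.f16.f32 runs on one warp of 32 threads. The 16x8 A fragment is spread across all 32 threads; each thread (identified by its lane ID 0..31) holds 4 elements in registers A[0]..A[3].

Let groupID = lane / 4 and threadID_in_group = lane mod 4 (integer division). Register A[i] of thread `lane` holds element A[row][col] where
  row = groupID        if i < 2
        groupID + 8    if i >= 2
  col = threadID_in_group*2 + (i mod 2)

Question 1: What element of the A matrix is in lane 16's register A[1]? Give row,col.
L=16=>grp=16>>2=4, tig=16&3=0
[1]=>row 4+0=4  col 0·2+1=1

4,1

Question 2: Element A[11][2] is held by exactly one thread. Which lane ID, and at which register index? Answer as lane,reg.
13,2

r=11->g=3,rb=1  c=2->t=1,b0=0
L=3*4+1=13  i=1*2+0=2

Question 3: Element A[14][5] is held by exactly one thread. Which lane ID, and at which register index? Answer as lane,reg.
r:14=>grp=6,rB=1  c:5=>tig=2,lo=1
L=6*4+2=26  i=1*2+1=3

26,3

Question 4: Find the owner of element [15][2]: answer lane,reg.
29,2

r=15→G=7,rhi=1  c=2→T=1,p=0
L=7*4+1=29  i=1*2+0=2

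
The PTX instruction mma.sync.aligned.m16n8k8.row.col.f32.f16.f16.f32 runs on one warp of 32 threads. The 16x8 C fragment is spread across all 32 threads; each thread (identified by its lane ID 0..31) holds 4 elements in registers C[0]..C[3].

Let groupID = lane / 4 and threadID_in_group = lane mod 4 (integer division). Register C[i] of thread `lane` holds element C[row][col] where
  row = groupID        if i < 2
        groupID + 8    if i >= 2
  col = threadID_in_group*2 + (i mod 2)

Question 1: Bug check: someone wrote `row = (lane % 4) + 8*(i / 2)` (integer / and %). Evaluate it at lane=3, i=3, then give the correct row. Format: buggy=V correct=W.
buggy=11 correct=8

`(lane % 4) + 8*(i / 2)`[3,3]=>11
lane 3: grp=0 (3/4), tig=3 (3%4)
i=3: r=0+8=8, c=3*2+1=7
row: 11 vs 8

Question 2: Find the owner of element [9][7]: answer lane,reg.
7,3

r:9=>grp=1,rB=1  c:7=>tig=3,lo=1
L=1*4+3=7  i=1*2+1=3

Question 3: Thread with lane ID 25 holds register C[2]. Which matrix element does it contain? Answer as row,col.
L=25=>grp=25>>2=6, tig=25&3=1
[2]=>row 6+8=14  col 1·2+0=2

14,2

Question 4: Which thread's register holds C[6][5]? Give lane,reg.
26,1

r:6=>grp=6,rB=0  c:5=>tig=2,lo=1
L=6*4+2=26  i=0*2+1=1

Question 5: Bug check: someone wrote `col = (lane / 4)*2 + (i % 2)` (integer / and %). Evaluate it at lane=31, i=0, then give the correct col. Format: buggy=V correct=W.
`(lane / 4)*2 + (i % 2)`[31,0]->14
lane 31->31/4=7, 31 mod 4=3
i=0  r:7+0->7  c:2·3+0->6
col: 14 vs 6

buggy=14 correct=6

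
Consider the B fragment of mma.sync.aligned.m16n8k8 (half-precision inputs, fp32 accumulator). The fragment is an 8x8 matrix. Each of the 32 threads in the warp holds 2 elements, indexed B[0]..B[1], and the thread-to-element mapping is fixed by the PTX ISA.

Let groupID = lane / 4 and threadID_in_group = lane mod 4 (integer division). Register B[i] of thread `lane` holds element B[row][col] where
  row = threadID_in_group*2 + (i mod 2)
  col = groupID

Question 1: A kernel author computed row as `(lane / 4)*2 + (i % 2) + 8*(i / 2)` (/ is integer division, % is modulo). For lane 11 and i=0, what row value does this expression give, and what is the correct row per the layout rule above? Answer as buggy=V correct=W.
buggy=4 correct=6

`(lane / 4)*2 + (i % 2) + 8*(i / 2)`[11,0]->4
L=11->gid=11>>2=2, tid=11&3=3
[0]->row 3·2+0=6  col gid=2
row: 4 vs 6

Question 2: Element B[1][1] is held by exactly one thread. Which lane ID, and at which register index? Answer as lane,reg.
c: 1->gid=1  r: 1->tid=0,i&1=1
L=1*4+0=4  i=1=1

4,1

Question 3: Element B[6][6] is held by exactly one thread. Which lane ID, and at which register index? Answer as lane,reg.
27,0

c=6⇒gr=6  r=6⇒th=3,odd=0
L=6*4+3=27  i=0=0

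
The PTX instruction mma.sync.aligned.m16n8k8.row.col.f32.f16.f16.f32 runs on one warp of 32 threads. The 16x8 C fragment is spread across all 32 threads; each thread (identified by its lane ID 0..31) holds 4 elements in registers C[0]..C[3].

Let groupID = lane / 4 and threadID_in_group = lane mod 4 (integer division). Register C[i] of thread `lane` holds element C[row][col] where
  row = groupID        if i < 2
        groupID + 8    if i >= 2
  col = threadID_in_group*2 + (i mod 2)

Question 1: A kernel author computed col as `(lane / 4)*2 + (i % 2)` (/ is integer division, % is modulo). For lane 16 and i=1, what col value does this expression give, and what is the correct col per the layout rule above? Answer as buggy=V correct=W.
buggy=9 correct=1

`(lane / 4)*2 + (i % 2)`[16,1]→9
16: G=4,T=0
[1] (4+0,0*2+1) = (4,1)
col: 9 vs 1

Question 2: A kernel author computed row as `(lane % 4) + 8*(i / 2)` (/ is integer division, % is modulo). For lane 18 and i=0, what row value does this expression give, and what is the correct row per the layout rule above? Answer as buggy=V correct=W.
`(lane % 4) + 8*(i / 2)`[18,0]->2
lane 18->18/4=4, 18 mod 4=2
i=0  r:4+0->4  c:2·2+0->4
row: 2 vs 4

buggy=2 correct=4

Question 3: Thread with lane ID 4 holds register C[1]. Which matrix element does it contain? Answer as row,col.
L=4⇒gr=4>>2=1, th=4&3=0
[1]⇒row 1+0=1  col 0·2+1=1

1,1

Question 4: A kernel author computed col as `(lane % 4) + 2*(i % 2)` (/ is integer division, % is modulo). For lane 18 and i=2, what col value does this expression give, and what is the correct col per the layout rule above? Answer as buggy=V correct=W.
`(lane % 4) + 2*(i % 2)`[18,2]⇒2
L=18⇒gr=18>>2=4, th=18&3=2
[2]⇒row 4+8=12  col 2·2+0=4
col: 2 vs 4

buggy=2 correct=4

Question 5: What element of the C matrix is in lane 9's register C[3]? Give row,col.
10,3

L=9->g=9>>2=2, t=9&3=1
[3]->row 2+8=10  col 1·2+1=3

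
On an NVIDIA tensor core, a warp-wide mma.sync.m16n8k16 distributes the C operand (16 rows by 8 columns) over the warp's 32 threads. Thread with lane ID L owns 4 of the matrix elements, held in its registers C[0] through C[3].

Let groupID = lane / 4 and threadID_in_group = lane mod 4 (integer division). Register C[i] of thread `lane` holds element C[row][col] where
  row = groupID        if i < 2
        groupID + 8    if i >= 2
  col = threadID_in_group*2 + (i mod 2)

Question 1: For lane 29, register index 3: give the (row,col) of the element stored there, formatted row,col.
15,3

lane 29: gr=7 (29/4), th=1 (29%4)
i=3: r=7+8=15, c=1*2+1=3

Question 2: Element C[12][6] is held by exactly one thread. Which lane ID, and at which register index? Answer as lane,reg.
r=12⇒gr=4,Rb=1  c=6⇒th=3,odd=0
L=4*4+3=19  i=1*2+0=2

19,2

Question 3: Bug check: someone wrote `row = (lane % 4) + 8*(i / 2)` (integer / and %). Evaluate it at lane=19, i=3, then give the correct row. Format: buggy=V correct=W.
`(lane % 4) + 8*(i / 2)`[19,3]=>11
19: grp=4,tig=3
[3] (4+8,3*2+1) = (12,7)
row: 11 vs 12

buggy=11 correct=12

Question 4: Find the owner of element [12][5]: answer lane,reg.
r:12=>grp=4,rB=1  c:5=>tig=2,lo=1
L=4*4+2=18  i=1*2+1=3

18,3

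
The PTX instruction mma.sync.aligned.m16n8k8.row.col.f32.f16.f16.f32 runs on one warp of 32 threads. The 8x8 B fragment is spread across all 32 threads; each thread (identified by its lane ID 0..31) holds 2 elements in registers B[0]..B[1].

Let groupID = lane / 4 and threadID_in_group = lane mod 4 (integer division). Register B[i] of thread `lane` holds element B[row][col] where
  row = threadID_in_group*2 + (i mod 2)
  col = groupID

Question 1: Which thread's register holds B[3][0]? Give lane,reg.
c=0->g=0  r=3->t=1,b0=1
L=0*4+1=1  i=1=1

1,1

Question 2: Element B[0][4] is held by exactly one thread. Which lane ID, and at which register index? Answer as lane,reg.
16,0

c=4⇒gr=4  r=0⇒th=0,odd=0
L=4*4+0=16  i=0=0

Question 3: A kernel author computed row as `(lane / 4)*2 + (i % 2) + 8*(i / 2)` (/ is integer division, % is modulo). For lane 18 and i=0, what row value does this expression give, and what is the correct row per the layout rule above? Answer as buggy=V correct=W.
`(lane / 4)*2 + (i % 2) + 8*(i / 2)`[18,0]→8
lane 18→18/4=4, 18 mod 4=2
i=0  r:2·2+0→4  c:4
row: 8 vs 4

buggy=8 correct=4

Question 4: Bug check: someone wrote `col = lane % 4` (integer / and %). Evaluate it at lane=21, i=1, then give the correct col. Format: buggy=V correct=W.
`lane % 4`[21,1]⇒1
lane 21⇒21/4=5, 21 mod 4=1
i=1  r:2·1+1⇒3  c:5
col: 1 vs 5

buggy=1 correct=5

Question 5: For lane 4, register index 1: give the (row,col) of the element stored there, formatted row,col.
4: gr=1,th=0
[1] (0*2+1,1) = (1,1)

1,1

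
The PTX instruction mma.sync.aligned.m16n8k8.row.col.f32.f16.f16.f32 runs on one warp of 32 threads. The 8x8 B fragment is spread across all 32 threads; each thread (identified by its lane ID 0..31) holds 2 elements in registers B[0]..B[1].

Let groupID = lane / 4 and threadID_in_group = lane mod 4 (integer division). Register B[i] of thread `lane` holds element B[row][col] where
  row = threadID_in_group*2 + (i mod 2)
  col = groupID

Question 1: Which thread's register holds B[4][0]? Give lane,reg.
2,0

c=0->g=0  r=4->t=2,b0=0
L=0*4+2=2  i=0=0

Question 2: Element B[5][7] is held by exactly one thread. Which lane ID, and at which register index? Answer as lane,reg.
c: 7->gid=7  r: 5->tid=2,i&1=1
L=7*4+2=30  i=1=1

30,1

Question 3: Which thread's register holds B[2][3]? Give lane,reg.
13,0

c=3⇒gr=3  r=2⇒th=1,odd=0
L=3*4+1=13  i=0=0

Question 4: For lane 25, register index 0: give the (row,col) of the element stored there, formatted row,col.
L=25->gid=25>>2=6, tid=25&3=1
[0]->row 1·2+0=2  col gid=6

2,6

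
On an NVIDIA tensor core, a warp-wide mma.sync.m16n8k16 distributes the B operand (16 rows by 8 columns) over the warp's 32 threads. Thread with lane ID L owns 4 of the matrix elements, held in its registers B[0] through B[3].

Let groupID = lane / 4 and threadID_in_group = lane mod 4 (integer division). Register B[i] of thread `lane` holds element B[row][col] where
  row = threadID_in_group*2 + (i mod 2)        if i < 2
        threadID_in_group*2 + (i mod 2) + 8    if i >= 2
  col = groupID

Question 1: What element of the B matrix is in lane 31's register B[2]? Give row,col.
14,7

lane 31->31/4=7, 31 mod 4=3
i=2  r:2·3+0+8->14  c:7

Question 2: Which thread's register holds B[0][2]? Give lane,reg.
c=2→G=2  r=0→rhi=0,T=0,p=0
L=2*4+0=8  i=0*2+0=0

8,0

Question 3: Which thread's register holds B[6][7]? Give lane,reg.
31,0

c=7->g=7  r=6->rb=0,t=3,b0=0
L=7*4+3=31  i=0*2+0=0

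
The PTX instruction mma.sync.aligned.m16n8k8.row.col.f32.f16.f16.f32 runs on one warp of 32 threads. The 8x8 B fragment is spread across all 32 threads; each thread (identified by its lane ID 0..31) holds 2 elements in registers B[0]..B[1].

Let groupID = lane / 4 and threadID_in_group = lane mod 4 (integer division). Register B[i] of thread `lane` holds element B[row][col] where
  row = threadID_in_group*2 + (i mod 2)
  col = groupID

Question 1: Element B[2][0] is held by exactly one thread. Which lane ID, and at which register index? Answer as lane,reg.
c=0⇒gr=0  r=2⇒th=1,odd=0
L=0*4+1=1  i=0=0

1,0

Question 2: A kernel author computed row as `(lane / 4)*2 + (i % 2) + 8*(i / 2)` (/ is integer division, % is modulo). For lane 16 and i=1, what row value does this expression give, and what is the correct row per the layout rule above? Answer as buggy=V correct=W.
buggy=9 correct=1

`(lane / 4)*2 + (i % 2) + 8*(i / 2)`[16,1]=>9
lane 16: grp=4 (16/4), tig=0 (16%4)
i=1: r=0*2+1=1, c=grp=4
row: 9 vs 1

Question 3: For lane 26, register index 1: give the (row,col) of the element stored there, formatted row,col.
lane 26->26/4=6, 26 mod 4=2
i=1  r:2·2+1->5  c:6

5,6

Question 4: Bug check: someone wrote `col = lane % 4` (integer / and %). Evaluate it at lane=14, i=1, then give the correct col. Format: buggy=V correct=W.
`lane % 4`[14,1]=>2
lane 14: grp=3 (14/4), tig=2 (14%4)
i=1: r=2*2+1=5, c=grp=3
col: 2 vs 3

buggy=2 correct=3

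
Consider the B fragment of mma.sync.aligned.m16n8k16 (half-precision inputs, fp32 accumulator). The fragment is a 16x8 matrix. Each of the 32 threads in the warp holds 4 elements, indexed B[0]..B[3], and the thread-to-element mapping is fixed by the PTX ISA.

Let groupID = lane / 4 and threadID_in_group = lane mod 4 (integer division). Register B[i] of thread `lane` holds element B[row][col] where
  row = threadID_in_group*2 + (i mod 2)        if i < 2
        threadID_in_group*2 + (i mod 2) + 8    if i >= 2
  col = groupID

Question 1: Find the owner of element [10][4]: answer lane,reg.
c=4→G=4  r=10→rhi=1,T=1,p=0
L=4*4+1=17  i=1*2+0=2

17,2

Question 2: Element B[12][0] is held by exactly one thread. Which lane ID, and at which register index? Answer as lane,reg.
c=0⇒gr=0  r=12⇒Rb=1,th=2,odd=0
L=0*4+2=2  i=1*2+0=2

2,2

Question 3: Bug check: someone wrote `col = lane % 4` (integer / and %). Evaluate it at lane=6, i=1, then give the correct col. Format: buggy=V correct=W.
`lane % 4`[6,1]⇒2
L=6⇒gr=6>>2=1, th=6&3=2
[1]⇒row 2·2+1+0=5  col gr=1
col: 2 vs 1

buggy=2 correct=1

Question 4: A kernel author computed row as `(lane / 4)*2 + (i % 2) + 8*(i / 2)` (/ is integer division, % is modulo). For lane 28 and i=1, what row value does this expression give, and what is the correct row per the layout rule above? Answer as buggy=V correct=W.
buggy=15 correct=1

`(lane / 4)*2 + (i % 2) + 8*(i / 2)`[28,1]->15
28: gid=7,tid=0
[1] (0*2+1+0,7) = (1,7)
row: 15 vs 1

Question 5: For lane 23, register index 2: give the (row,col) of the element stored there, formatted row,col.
lane 23: G=5 (23/4), T=3 (23%4)
i=2: r=3*2+0+8=14, c=G=5

14,5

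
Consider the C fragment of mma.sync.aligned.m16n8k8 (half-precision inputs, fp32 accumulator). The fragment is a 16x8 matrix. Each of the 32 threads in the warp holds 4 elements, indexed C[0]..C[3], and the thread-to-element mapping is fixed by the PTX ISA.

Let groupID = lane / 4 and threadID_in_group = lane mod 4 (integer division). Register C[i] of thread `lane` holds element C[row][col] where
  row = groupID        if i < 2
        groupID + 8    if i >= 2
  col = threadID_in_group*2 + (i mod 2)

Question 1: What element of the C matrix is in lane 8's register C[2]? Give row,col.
10,0

8: grp=2,tig=0
[2] (2+8,0*2+0) = (10,0)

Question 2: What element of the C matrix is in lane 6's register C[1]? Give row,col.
1,5

lane 6→6/4=1, 6 mod 4=2
i=1  r:1+0→1  c:2·2+1→5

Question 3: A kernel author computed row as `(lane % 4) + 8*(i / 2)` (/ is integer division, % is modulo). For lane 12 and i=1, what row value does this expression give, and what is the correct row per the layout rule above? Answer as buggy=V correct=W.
`(lane % 4) + 8*(i / 2)`[12,1]⇒0
lane 12⇒12/4=3, 12 mod 4=0
i=1  r:3+0⇒3  c:2·0+1⇒1
row: 0 vs 3

buggy=0 correct=3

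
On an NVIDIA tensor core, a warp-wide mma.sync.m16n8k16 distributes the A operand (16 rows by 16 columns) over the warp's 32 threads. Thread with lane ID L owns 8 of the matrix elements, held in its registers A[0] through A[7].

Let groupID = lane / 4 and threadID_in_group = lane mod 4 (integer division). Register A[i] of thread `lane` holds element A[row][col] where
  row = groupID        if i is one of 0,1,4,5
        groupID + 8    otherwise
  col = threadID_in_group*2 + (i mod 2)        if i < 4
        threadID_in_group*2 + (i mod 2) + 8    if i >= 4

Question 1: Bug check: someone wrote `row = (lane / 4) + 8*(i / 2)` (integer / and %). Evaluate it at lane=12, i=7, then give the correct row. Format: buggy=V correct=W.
buggy=27 correct=11

`(lane / 4) + 8*(i / 2)`[12,7]->27
L=12->g=12>>2=3, t=12&3=0
[7]->row 3+8=11  col 0·2+1+8=9
row: 27 vs 11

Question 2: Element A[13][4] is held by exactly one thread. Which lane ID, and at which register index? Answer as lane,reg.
r: 13->gid=5,r8=1  c: 4->c8=0,tid=2,i&1=0
L=5*4+2=22  i=0*4+1*2+0=2

22,2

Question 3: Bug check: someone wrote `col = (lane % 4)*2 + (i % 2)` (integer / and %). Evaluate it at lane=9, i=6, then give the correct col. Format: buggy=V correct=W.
`(lane % 4)*2 + (i % 2)`[9,6]→2
lane 9: G=2 (9/4), T=1 (9%4)
i=6: r=2+8=10, c=1*2+0+8=10
col: 2 vs 10

buggy=2 correct=10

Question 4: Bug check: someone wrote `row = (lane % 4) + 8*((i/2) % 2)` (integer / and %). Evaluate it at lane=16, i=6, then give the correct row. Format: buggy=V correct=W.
`(lane % 4) + 8*((i/2) % 2)`[16,6]⇒8
L=16⇒gr=16>>2=4, th=16&3=0
[6]⇒row 4+8=12  col 0·2+0+8=8
row: 8 vs 12

buggy=8 correct=12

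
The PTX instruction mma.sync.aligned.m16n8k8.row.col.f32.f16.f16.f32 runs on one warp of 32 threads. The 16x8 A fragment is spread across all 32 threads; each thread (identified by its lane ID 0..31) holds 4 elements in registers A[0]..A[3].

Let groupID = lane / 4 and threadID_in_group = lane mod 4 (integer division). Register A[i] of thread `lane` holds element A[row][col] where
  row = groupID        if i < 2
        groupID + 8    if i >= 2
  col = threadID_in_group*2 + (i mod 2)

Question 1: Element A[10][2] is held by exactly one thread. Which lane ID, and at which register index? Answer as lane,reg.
9,2

r=10⇒gr=2,Rb=1  c=2⇒th=1,odd=0
L=2*4+1=9  i=1*2+0=2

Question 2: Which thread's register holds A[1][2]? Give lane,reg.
5,0

r: 1->gid=1,r8=0  c: 2->tid=1,i&1=0
L=1*4+1=5  i=0*2+0=0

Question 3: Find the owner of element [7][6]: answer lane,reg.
31,0

r=7⇒gr=7,Rb=0  c=6⇒th=3,odd=0
L=7*4+3=31  i=0*2+0=0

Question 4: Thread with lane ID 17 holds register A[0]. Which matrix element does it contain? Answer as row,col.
4,2

17: gid=4,tid=1
[0] (4+0,1*2+0) = (4,2)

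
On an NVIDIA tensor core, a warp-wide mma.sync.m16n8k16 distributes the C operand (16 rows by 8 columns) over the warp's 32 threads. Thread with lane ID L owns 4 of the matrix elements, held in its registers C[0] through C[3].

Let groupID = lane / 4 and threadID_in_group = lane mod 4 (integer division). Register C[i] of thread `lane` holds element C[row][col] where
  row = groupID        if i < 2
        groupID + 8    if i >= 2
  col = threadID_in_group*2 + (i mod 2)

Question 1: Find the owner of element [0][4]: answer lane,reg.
r: 0->gid=0,r8=0  c: 4->tid=2,i&1=0
L=0*4+2=2  i=0*2+0=0

2,0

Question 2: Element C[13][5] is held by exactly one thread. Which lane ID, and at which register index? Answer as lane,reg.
r=13⇒gr=5,Rb=1  c=5⇒th=2,odd=1
L=5*4+2=22  i=1*2+1=3

22,3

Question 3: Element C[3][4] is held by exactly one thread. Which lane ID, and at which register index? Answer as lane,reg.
r=3⇒gr=3,Rb=0  c=4⇒th=2,odd=0
L=3*4+2=14  i=0*2+0=0

14,0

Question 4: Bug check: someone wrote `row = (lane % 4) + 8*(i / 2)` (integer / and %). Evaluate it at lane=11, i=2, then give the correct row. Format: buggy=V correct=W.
`(lane % 4) + 8*(i / 2)`[11,2]->11
L=11->gid=11>>2=2, tid=11&3=3
[2]->row 2+8=10  col 3·2+0=6
row: 11 vs 10

buggy=11 correct=10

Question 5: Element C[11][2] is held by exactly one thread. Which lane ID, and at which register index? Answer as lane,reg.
r=11⇒gr=3,Rb=1  c=2⇒th=1,odd=0
L=3*4+1=13  i=1*2+0=2

13,2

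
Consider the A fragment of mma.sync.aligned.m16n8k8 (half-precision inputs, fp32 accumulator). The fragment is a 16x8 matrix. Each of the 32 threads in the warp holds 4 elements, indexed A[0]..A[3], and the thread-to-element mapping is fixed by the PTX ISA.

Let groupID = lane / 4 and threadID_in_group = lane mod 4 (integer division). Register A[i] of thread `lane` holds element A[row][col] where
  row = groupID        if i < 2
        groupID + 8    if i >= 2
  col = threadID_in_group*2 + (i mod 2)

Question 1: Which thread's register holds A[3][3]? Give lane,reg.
r=3⇒gr=3,Rb=0  c=3⇒th=1,odd=1
L=3*4+1=13  i=0*2+1=1

13,1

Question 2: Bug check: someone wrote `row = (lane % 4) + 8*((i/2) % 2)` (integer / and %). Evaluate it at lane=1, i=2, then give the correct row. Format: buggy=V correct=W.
buggy=9 correct=8

`(lane % 4) + 8*((i/2) % 2)`[1,2]⇒9
1: gr=0,th=1
[2] (0+8,1*2+0) = (8,2)
row: 9 vs 8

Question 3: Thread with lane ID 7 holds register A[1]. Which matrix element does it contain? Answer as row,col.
lane 7->7/4=1, 7 mod 4=3
i=1  r:1+0->1  c:2·3+1->7

1,7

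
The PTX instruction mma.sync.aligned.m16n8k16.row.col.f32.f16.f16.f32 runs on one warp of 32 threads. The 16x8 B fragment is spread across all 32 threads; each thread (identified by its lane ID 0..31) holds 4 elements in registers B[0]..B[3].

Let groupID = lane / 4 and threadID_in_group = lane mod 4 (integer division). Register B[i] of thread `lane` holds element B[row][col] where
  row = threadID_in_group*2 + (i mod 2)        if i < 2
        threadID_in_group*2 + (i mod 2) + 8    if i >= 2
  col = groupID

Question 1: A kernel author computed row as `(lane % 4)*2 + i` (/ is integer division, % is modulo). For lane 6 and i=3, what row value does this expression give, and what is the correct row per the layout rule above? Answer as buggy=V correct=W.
buggy=7 correct=13

`(lane % 4)*2 + i`[6,3]=>7
6: grp=1,tig=2
[3] (2*2+1+8,1) = (13,1)
row: 7 vs 13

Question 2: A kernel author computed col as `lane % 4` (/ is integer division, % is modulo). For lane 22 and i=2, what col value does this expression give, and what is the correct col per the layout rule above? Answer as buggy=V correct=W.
`lane % 4`[22,2]→2
lane 22: G=5 (22/4), T=2 (22%4)
i=2: r=2*2+0+8=12, c=G=5
col: 2 vs 5

buggy=2 correct=5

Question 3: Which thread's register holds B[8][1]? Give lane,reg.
c: 1->gid=1  r: 8->r8=1,tid=0,i&1=0
L=1*4+0=4  i=1*2+0=2

4,2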